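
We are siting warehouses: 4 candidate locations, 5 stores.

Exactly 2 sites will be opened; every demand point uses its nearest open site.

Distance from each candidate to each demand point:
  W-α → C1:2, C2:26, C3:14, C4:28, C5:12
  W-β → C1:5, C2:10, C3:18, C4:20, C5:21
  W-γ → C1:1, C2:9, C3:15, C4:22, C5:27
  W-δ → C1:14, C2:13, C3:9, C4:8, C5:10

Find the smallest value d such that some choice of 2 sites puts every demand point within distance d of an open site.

10

Open {W-β, W-δ}.
  Farthest demand point is C2 at distance 10 (to W-β); all others are ≤ 10.
With {W-γ, W-δ} the worst case is 10.
With {W-α, W-δ} the worst case is 13.
No size-2 selection achieves below 10.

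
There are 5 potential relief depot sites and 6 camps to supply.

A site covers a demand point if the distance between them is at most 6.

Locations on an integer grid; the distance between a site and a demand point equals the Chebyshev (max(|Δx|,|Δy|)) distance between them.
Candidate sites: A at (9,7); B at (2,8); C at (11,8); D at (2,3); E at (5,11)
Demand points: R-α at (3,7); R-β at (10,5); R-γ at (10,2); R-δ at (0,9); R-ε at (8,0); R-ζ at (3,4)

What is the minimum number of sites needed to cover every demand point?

Coverage sets (demand points within 6 of each site):
  A: {R-α, R-β, R-γ, R-ζ}
  B: {R-α, R-δ, R-ζ}
  C: {R-β, R-γ}
  D: {R-α, R-δ, R-ε, R-ζ}
  E: {R-α, R-β, R-δ}
No single site covers all 6 demand points.
But {A, D} covers everything, so the minimum is 2.

2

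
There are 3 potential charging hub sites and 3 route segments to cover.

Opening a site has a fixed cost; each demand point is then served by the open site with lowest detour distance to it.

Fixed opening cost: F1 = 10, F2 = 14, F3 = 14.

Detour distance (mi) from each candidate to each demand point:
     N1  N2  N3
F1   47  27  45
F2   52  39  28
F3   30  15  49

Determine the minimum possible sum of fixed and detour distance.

Open {F2, F3}: assign each demand point to its cheapest open site.
  N1→F3 30, N2→F3 15, N3→F2 28
  detour distance 73, fixed 28 → total 101.
Compare {F3}: detour distance 94 + fixed 14 = 108.
Compare {F1, F2, F3}: detour distance 73 + fixed 38 = 111.
Compare {F1, F3}: detour distance 90 + fixed 24 = 114.
All other subsets cost ≥ 108. Minimum total cost: 101.

101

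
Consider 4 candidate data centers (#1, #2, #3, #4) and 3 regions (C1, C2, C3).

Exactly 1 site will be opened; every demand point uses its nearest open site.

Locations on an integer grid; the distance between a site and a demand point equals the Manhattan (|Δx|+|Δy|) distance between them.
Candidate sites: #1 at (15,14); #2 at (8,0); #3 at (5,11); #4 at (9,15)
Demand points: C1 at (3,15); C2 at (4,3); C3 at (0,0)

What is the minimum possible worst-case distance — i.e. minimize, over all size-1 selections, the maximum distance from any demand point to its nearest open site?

16

Open {#3}.
  Farthest demand point is C3 at distance 16 (to #3); all others are ≤ 16.
With {#2} the worst case is 20.
With {#4} the worst case is 24.
No size-1 selection achieves below 16.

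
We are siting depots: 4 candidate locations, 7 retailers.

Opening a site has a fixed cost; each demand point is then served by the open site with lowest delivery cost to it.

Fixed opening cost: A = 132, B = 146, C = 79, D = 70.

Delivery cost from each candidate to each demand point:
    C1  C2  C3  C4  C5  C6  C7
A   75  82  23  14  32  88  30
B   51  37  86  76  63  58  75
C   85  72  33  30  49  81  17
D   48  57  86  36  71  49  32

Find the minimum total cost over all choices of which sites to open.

Open {C, D}: assign each demand point to its cheapest open site.
  C1→D 48, C2→D 57, C3→C 33, C4→C 30, C5→C 49, C6→D 49, C7→C 17
  delivery cost 283, fixed 149 → total 432.
Compare {C}: delivery cost 367 + fixed 79 = 446.
Compare {D}: delivery cost 379 + fixed 70 = 449.
Compare {A, D}: delivery cost 253 + fixed 202 = 455.
All other subsets cost ≥ 446. Minimum total cost: 432.

432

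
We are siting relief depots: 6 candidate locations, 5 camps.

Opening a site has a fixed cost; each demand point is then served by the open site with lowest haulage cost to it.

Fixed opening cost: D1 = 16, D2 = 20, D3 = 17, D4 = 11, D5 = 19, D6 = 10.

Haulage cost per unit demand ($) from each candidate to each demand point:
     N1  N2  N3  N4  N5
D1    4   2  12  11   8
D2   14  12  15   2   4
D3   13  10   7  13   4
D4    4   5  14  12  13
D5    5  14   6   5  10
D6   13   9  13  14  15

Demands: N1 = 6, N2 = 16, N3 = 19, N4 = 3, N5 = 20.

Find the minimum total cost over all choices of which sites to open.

Open {D1, D2, D5}: assign each demand point to its cheapest open site.
  N1→D1 6×4=24, N2→D1 16×2=32, N3→D5 19×6=114, N4→D2 3×2=6, N5→D2 20×4=80
  haulage cost 256, fixed 55 → total 311.
Compare {D1, D3, D5}: haulage cost 265 + fixed 52 = 317.
Compare {D1, D2, D5, D6}: haulage cost 256 + fixed 65 = 321.
Compare {D1, D2, D4, D5}: haulage cost 256 + fixed 66 = 322.
All other subsets cost ≥ 317. Minimum total cost: 311.

311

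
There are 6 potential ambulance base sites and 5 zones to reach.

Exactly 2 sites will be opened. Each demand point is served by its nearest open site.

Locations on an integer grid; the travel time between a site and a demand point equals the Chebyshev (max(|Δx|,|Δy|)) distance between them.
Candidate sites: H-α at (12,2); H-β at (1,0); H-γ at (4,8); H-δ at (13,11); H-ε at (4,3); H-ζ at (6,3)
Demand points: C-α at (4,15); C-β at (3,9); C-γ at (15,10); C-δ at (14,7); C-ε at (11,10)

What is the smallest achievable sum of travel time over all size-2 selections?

Open {H-γ, H-δ}.
  C-α→H-γ 7, C-β→H-γ 1, C-γ→H-δ 2, C-δ→H-δ 4, C-ε→H-δ 2  ⇒ total 16.
Compare {H-δ, H-ε}: total 23.
Compare {H-δ, H-ζ}: total 23.
No size-2 selection does better; minimum is 16.

16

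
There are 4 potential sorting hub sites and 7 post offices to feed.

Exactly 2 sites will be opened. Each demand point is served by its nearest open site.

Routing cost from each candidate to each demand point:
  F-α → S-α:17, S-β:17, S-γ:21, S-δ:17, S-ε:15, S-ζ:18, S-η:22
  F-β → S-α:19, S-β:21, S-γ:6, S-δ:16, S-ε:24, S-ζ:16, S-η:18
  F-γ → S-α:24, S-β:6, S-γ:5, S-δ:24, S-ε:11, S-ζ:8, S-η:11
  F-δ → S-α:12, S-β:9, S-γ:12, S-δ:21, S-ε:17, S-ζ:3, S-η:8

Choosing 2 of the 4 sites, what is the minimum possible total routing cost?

66

Open {F-γ, F-δ}.
  S-α→F-δ 12, S-β→F-γ 6, S-γ→F-γ 5, S-δ→F-δ 21, S-ε→F-γ 11, S-ζ→F-δ 3, S-η→F-δ 8  ⇒ total 66.
Compare {F-β, F-δ}: total 71.
Compare {F-α, F-γ}: total 75.
No size-2 selection does better; minimum is 66.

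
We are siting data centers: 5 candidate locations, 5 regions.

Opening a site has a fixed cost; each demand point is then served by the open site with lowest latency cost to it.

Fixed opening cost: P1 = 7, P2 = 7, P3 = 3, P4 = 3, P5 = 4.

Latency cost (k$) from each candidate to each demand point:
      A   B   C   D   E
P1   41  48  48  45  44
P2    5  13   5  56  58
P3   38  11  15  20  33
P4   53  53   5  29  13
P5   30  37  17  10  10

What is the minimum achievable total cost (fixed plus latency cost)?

54

Open {P2, P5}: assign each demand point to its cheapest open site.
  A→P2 5, B→P2 13, C→P2 5, D→P5 10, E→P5 10
  latency cost 43, fixed 11 → total 54.
Compare {P2, P3, P5}: latency cost 41 + fixed 14 = 55.
Compare {P2, P4, P5}: latency cost 43 + fixed 14 = 57.
Compare {P2, P3, P4, P5}: latency cost 41 + fixed 17 = 58.
All other subsets cost ≥ 55. Minimum total cost: 54.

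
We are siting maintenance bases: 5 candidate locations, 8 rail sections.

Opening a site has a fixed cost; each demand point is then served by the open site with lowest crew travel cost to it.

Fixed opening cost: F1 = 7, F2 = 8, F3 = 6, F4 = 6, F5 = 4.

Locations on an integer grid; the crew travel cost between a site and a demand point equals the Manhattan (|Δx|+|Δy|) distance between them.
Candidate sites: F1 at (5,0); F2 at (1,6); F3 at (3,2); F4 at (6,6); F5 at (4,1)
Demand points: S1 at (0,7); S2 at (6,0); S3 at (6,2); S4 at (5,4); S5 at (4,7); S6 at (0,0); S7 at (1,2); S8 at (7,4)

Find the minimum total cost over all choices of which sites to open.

41

Open {F4, F5}: assign each demand point to its cheapest open site.
  S1→F4 7, S2→F5 3, S3→F5 3, S4→F4 3, S5→F4 3, S6→F5 5, S7→F5 4, S8→F4 3
  crew travel cost 31, fixed 10 → total 41.
Compare {F2, F5}: crew travel cost 31 + fixed 12 = 43.
Compare {F3, F4}: crew travel cost 31 + fixed 12 = 43.
Compare {F1, F2}: crew travel cost 29 + fixed 15 = 44.
All other subsets cost ≥ 43. Minimum total cost: 41.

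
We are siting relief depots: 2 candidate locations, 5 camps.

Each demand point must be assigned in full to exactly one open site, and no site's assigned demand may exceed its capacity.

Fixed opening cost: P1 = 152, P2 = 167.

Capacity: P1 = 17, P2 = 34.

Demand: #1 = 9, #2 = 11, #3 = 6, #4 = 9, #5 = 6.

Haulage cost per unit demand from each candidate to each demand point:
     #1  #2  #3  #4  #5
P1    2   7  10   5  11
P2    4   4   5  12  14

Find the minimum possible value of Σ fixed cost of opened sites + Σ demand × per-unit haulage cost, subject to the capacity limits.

540

Open {P1, P2}; cheapest assignment that respects the capacities:
  P1 (cap 17, load 15): #4, #5 — cost 9×5 + 6×11 = 111
  P2 (cap 34, load 26): #1, #2, #3 — cost 9×4 + 11×4 + 6×5 = 110
  Shipping 221, fixed 319 → total 540.
  Any other capacity-feasible assignment to {P1, P2} ships for at least 221.
Total demand is 41 and no other set of sites has combined capacity ≥ 41, so {P1, P2} is the only feasible choice of open sites. Minimum: 540.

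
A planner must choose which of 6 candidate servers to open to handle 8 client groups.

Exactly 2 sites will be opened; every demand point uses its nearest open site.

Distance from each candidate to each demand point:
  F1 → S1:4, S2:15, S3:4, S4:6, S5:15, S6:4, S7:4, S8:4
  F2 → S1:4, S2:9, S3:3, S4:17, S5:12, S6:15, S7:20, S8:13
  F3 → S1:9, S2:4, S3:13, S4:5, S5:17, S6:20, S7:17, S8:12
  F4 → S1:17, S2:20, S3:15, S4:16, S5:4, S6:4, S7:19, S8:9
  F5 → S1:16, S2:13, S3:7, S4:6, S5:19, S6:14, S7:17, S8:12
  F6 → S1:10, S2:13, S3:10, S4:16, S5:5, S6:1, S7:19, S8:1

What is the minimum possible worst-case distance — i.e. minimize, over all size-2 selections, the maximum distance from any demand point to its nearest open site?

12

Open {F1, F2}.
  Farthest demand point is S5 at distance 12 (to F2); all others are ≤ 12.
With {F1, F6} the worst case is 13.
With {F1, F3} the worst case is 15.
No size-2 selection achieves below 12.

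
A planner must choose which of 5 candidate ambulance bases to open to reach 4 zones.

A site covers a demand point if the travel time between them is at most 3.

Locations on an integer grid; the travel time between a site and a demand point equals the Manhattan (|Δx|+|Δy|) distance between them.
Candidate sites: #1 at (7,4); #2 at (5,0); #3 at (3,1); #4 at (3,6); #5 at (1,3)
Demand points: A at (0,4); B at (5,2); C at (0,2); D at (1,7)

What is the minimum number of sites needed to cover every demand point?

Coverage sets (demand points within 3 of each site):
  #1: {}
  #2: {B}
  #3: {B}
  #4: {D}
  #5: {A, C}
No 2 sites suffice: every size-2 union leaves at least one demand point uncovered.
But {#2, #4, #5} covers everything, so the minimum is 3.

3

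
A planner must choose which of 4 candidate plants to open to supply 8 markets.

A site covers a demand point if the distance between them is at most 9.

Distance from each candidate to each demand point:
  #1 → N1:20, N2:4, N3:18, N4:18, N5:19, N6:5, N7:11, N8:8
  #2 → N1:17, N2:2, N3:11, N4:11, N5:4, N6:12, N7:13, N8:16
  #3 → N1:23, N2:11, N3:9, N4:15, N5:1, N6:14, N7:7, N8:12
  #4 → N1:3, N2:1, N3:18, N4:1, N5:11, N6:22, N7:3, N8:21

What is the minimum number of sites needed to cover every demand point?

Coverage sets (demand points within 9 of each site):
  #1: {N2, N6, N8}
  #2: {N2, N5}
  #3: {N3, N5, N7}
  #4: {N1, N2, N4, N7}
No 2 sites suffice: every size-2 union leaves at least one demand point uncovered.
But {#1, #3, #4} covers everything, so the minimum is 3.

3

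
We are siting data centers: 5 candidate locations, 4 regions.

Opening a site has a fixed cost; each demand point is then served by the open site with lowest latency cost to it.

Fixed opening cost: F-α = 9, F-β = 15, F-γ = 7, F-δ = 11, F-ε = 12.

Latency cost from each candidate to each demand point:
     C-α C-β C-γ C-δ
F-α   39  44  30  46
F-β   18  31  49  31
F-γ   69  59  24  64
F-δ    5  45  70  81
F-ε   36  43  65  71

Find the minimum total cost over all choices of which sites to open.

Open {F-β, F-γ, F-δ}: assign each demand point to its cheapest open site.
  C-α→F-δ 5, C-β→F-β 31, C-γ→F-γ 24, C-δ→F-β 31
  latency cost 91, fixed 33 → total 124.
Compare {F-β, F-γ}: latency cost 104 + fixed 22 = 126.
Compare {F-α, F-β, F-δ}: latency cost 97 + fixed 35 = 132.
Compare {F-α, F-β, F-γ, F-δ}: latency cost 91 + fixed 42 = 133.
All other subsets cost ≥ 126. Minimum total cost: 124.

124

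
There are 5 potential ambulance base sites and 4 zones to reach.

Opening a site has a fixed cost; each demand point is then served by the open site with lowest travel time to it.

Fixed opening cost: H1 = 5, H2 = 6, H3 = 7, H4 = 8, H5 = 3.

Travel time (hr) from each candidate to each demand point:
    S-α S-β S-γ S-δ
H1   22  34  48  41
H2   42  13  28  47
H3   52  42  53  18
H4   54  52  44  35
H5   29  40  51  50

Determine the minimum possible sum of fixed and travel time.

Open {H1, H2, H3}: assign each demand point to its cheapest open site.
  S-α→H1 22, S-β→H2 13, S-γ→H2 28, S-δ→H3 18
  travel time 81, fixed 18 → total 99.
Compare {H1, H2, H3, H5}: travel time 81 + fixed 21 = 102.
Compare {H2, H3, H5}: travel time 88 + fixed 16 = 104.
Compare {H1, H2, H3, H4}: travel time 81 + fixed 26 = 107.
All other subsets cost ≥ 102. Minimum total cost: 99.

99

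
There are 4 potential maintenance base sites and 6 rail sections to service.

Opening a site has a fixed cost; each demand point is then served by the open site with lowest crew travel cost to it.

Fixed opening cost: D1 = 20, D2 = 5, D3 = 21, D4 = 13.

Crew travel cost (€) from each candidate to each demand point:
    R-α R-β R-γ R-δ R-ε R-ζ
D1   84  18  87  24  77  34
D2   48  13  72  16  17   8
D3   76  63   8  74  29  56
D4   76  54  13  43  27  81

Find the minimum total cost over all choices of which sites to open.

133

Open {D2, D4}: assign each demand point to its cheapest open site.
  R-α→D2 48, R-β→D2 13, R-γ→D4 13, R-δ→D2 16, R-ε→D2 17, R-ζ→D2 8
  crew travel cost 115, fixed 18 → total 133.
Compare {D2, D3}: crew travel cost 110 + fixed 26 = 136.
Compare {D2, D3, D4}: crew travel cost 110 + fixed 39 = 149.
Compare {D1, D2, D4}: crew travel cost 115 + fixed 38 = 153.
All other subsets cost ≥ 136. Minimum total cost: 133.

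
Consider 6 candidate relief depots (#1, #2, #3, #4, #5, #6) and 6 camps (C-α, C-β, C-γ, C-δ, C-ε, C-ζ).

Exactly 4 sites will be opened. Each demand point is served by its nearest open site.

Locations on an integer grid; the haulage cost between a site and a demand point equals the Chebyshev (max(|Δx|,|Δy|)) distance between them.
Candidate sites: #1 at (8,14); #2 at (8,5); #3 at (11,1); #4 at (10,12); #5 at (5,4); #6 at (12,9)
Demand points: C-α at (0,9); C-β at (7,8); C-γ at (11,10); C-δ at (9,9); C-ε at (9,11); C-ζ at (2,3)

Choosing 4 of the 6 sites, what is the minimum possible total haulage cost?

16

Open {#2, #4, #5, #6}.
  C-α→#5 5, C-β→#2 3, C-γ→#6 1, C-δ→#4 3, C-ε→#4 1, C-ζ→#5 3  ⇒ total 16.
Compare {#1, #2, #4, #5}: total 17.
Compare {#1, #4, #5, #6}: total 17.
No size-4 selection does better; minimum is 16.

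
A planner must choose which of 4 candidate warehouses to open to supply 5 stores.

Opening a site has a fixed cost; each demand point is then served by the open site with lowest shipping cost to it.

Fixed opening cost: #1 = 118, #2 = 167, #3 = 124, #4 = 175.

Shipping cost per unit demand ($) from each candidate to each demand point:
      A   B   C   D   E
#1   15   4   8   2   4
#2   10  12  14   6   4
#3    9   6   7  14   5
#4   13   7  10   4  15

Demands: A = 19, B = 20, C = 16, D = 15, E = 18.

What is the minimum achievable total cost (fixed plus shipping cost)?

707

Open {#1, #3}: assign each demand point to its cheapest open site.
  A→#3 19×9=171, B→#1 20×4=80, C→#3 16×7=112, D→#1 15×2=30, E→#1 18×4=72
  shipping cost 465, fixed 242 → total 707.
Compare {#1}: shipping cost 595 + fixed 118 = 713.
Compare {#1, #2}: shipping cost 500 + fixed 285 = 785.
Compare {#3}: shipping cost 703 + fixed 124 = 827.
All other subsets cost ≥ 713. Minimum total cost: 707.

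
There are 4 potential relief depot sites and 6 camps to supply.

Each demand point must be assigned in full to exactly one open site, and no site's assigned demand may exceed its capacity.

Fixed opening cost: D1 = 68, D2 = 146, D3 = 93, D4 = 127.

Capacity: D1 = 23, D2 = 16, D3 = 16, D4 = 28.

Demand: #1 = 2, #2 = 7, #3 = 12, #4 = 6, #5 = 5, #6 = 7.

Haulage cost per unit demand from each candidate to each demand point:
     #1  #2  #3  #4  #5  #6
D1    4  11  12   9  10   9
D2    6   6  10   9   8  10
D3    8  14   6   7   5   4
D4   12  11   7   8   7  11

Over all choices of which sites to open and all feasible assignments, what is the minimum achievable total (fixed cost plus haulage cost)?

Open {D3, D4}; cheapest assignment that respects the capacities:
  D3 (cap 16, load 14): #1, #5, #6 — cost 2×8 + 5×5 + 7×4 = 69
  D4 (cap 28, load 25): #2, #3, #4 — cost 7×11 + 12×7 + 6×8 = 209
  Shipping 278, fixed 220 → total 498.
  Any other capacity-feasible assignment to {D3, D4} ships for at least 278.
Compare {D1, D4}: its best feasible assignment gives total 510.
Compare {D1, D3}: its best feasible assignment gives total 551.
Every other set of open sites that can feasibly serve all demand totals ≥ 510 even under its best assignment. Minimum: 498.

498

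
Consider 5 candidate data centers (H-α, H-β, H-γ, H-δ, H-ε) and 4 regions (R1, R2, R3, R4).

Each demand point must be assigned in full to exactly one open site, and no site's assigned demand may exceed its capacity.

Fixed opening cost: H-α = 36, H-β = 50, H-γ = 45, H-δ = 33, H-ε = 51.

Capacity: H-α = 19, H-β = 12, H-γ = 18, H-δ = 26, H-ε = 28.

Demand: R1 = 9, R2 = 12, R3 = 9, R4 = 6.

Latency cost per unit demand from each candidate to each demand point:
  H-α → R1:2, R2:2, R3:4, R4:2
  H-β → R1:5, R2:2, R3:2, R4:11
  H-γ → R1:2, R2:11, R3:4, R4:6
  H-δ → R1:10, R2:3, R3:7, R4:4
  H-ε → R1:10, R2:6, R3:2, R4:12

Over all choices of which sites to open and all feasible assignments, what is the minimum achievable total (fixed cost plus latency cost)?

Open {H-α, H-γ}; cheapest assignment that respects the capacities:
  H-α (cap 19, load 18): R2, R4 — cost 12×2 + 6×2 = 36
  H-γ (cap 18, load 18): R1, R3 — cost 9×2 + 9×4 = 54
  Shipping 90, fixed 81 → total 171.
  Any other capacity-feasible assignment to {H-α, H-γ} ships for at least 90.
Compare {H-α, H-δ}: its best feasible assignment gives total 183.
Compare {H-γ, H-δ}: its best feasible assignment gives total 192.
Every other set of open sites that can feasibly serve all demand totals ≥ 183 even under its best assignment. Minimum: 171.

171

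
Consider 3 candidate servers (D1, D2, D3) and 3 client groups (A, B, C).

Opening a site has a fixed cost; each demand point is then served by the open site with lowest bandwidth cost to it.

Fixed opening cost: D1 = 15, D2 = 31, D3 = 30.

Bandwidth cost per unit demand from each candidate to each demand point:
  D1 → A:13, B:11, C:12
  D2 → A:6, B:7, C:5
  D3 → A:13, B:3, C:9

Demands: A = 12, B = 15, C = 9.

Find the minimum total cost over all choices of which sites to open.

223

Open {D2, D3}: assign each demand point to its cheapest open site.
  A→D2 12×6=72, B→D3 15×3=45, C→D2 9×5=45
  bandwidth cost 162, fixed 61 → total 223.
Compare {D1, D2, D3}: bandwidth cost 162 + fixed 76 = 238.
Compare {D2}: bandwidth cost 222 + fixed 31 = 253.
Compare {D1, D2}: bandwidth cost 222 + fixed 46 = 268.
All other subsets cost ≥ 238. Minimum total cost: 223.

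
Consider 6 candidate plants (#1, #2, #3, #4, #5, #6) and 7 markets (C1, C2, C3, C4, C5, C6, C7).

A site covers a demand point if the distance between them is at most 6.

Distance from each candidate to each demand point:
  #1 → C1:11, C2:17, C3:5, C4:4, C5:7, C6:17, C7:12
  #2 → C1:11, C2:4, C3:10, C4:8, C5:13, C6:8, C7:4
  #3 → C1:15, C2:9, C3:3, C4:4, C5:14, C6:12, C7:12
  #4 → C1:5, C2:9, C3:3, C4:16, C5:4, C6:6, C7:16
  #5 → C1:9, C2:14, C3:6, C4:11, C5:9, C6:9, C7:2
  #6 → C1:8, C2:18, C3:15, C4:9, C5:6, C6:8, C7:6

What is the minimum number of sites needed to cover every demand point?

Coverage sets (demand points within 6 of each site):
  #1: {C3, C4}
  #2: {C2, C7}
  #3: {C3, C4}
  #4: {C1, C3, C5, C6}
  #5: {C3, C7}
  #6: {C5, C7}
No 2 sites suffice: every size-2 union leaves at least one demand point uncovered.
But {#1, #2, #4} covers everything, so the minimum is 3.

3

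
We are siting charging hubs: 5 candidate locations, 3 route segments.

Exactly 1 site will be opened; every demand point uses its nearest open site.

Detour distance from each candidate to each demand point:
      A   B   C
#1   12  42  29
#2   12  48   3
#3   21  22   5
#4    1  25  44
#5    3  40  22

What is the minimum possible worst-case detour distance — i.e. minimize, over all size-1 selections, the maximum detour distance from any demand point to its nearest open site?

Open {#3}.
  Farthest demand point is B at detour distance 22 (to #3); all others are ≤ 22.
With {#5} the worst case is 40.
With {#1} the worst case is 42.
No size-1 selection achieves below 22.

22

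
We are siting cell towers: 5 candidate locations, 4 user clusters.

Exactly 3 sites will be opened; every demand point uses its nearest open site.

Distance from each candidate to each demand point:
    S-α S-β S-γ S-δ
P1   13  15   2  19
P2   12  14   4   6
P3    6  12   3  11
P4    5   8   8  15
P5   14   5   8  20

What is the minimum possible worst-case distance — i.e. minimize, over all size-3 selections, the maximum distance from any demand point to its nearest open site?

Open {P2, P3, P5}.
  Farthest demand point is S-α at distance 6 (to P3); all others are ≤ 6.
With {P2, P4, P5} the worst case is 6.
With {P1, P2, P4} the worst case is 8.
No size-3 selection achieves below 6.

6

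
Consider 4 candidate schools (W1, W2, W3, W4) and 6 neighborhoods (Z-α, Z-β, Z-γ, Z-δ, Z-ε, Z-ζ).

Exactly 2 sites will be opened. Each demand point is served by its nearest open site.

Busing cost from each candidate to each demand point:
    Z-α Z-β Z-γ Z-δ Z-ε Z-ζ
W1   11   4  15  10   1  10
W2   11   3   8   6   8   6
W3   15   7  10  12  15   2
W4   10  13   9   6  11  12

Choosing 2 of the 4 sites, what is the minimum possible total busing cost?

35

Open {W1, W2}.
  Z-α→W1 11, Z-β→W2 3, Z-γ→W2 8, Z-δ→W2 6, Z-ε→W1 1, Z-ζ→W2 6  ⇒ total 35.
Compare {W1, W3}: total 38.
Compare {W2, W3}: total 38.
No size-2 selection does better; minimum is 35.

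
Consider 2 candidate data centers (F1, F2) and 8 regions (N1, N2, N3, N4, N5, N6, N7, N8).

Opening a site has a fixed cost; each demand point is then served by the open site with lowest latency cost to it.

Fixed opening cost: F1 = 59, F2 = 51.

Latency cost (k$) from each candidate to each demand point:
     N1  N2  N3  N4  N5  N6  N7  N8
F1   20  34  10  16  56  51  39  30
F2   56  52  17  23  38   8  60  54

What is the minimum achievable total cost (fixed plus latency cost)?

305

Open {F1, F2}: assign each demand point to its cheapest open site.
  N1→F1 20, N2→F1 34, N3→F1 10, N4→F1 16, N5→F2 38, N6→F2 8, N7→F1 39, N8→F1 30
  latency cost 195, fixed 110 → total 305.
Compare {F1}: latency cost 256 + fixed 59 = 315.
Compare {F2}: latency cost 308 + fixed 51 = 359.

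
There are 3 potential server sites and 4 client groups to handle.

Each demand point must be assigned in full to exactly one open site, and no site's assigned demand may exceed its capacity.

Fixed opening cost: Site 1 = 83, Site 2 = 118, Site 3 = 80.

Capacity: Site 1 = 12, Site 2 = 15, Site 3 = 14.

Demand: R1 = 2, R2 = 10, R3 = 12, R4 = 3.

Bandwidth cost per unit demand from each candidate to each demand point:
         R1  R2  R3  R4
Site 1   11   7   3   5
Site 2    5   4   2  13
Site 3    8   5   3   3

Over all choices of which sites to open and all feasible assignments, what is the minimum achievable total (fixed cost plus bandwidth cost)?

291

Open {Site 2, Site 3}; cheapest assignment that respects the capacities:
  Site 2 (cap 15, load 14): R1, R3 — cost 2×5 + 12×2 = 34
  Site 3 (cap 14, load 13): R2, R4 — cost 10×5 + 3×3 = 59
  Shipping 93, fixed 198 → total 291.
  Any other capacity-feasible assignment to {Site 2, Site 3} ships for at least 93.
Compare {Site 1, Site 2}: its best feasible assignment gives total 326.
Compare {Site 1, Site 2, Site 3}: its best feasible assignment gives total 374.
Every other set of open sites that can feasibly serve all demand totals ≥ 326 even under its best assignment. Minimum: 291.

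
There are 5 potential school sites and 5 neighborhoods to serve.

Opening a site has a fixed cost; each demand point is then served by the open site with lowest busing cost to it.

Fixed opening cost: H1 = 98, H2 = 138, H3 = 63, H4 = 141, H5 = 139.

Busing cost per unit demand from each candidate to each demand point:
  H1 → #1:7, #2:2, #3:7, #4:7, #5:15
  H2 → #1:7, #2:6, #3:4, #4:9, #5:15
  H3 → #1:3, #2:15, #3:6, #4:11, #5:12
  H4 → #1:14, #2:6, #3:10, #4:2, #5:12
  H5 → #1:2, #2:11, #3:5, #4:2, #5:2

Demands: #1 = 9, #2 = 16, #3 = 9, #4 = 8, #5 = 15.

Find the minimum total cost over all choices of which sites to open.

378

Open {H1, H5}: assign each demand point to its cheapest open site.
  #1→H5 9×2=18, #2→H1 16×2=32, #3→H5 9×5=45, #4→H5 8×2=16, #5→H5 15×2=30
  busing cost 141, fixed 237 → total 378.
Compare {H5}: busing cost 285 + fixed 139 = 424.
Compare {H1, H3, H5}: busing cost 141 + fixed 300 = 441.
Compare {H2, H5}: busing cost 196 + fixed 277 = 473.
All other subsets cost ≥ 424. Minimum total cost: 378.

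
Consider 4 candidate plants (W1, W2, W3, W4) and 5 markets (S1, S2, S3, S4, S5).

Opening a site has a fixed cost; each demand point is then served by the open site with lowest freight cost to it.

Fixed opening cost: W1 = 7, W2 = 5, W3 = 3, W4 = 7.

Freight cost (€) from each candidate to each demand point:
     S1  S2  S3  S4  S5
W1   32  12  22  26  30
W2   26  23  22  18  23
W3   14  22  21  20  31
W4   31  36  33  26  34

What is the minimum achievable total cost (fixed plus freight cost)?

103

Open {W1, W2, W3}: assign each demand point to its cheapest open site.
  S1→W3 14, S2→W1 12, S3→W3 21, S4→W2 18, S5→W2 23
  freight cost 88, fixed 15 → total 103.
Compare {W2, W3}: freight cost 98 + fixed 8 = 106.
Compare {W1, W3}: freight cost 97 + fixed 10 = 107.
Compare {W1, W2, W3, W4}: freight cost 88 + fixed 22 = 110.
All other subsets cost ≥ 106. Minimum total cost: 103.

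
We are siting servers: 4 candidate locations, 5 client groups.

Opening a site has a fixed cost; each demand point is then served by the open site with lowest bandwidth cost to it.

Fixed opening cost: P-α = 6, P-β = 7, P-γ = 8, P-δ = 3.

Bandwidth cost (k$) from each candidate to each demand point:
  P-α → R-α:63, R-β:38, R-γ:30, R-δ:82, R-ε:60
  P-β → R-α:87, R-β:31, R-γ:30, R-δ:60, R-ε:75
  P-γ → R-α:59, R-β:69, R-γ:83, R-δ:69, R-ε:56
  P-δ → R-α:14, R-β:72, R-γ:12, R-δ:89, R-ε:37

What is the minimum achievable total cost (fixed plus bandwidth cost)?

Open {P-β, P-δ}: assign each demand point to its cheapest open site.
  R-α→P-δ 14, R-β→P-β 31, R-γ→P-δ 12, R-δ→P-β 60, R-ε→P-δ 37
  bandwidth cost 154, fixed 10 → total 164.
Compare {P-α, P-β, P-δ}: bandwidth cost 154 + fixed 16 = 170.
Compare {P-β, P-γ, P-δ}: bandwidth cost 154 + fixed 18 = 172.
Compare {P-α, P-β, P-γ, P-δ}: bandwidth cost 154 + fixed 24 = 178.
All other subsets cost ≥ 170. Minimum total cost: 164.

164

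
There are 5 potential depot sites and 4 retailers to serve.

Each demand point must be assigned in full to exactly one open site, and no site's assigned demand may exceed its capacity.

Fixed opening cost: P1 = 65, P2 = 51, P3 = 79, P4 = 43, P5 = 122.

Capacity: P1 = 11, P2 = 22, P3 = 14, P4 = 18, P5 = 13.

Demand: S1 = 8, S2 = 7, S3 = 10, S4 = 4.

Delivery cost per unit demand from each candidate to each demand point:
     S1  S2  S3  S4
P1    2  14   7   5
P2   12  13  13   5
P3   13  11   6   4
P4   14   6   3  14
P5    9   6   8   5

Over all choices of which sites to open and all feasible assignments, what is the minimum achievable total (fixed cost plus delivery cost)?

Open {P1, P2, P4}; cheapest assignment that respects the capacities:
  P1 (cap 11, load 8): S1 — cost 8×2 = 16
  P2 (cap 22, load 4): S4 — cost 4×5 = 20
  P4 (cap 18, load 17): S2, S3 — cost 7×6 + 10×3 = 72
  Shipping 108, fixed 159 → total 267.
  Any other capacity-feasible assignment to {P1, P2, P4} ships for at least 108.
Compare {P2, P4}: its best feasible assignment gives total 282.
Compare {P1, P3, P4}: its best feasible assignment gives total 291.
Every other set of open sites that can feasibly serve all demand totals ≥ 282 even under its best assignment. Minimum: 267.

267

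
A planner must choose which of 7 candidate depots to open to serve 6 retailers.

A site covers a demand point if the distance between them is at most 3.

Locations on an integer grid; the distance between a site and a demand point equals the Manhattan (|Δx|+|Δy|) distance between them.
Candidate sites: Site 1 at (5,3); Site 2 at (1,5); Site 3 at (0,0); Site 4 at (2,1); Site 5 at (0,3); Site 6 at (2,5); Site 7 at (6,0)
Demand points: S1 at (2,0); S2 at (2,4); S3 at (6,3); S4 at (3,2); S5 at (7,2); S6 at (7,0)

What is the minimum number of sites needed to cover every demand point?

Coverage sets (demand points within 3 of each site):
  Site 1: {S3, S4, S5}
  Site 2: {S2}
  Site 3: {S1}
  Site 4: {S1, S2, S4}
  Site 5: {S2}
  Site 6: {S2}
  Site 7: {S3, S5, S6}
No single site covers all 6 demand points.
But {Site 4, Site 7} covers everything, so the minimum is 2.

2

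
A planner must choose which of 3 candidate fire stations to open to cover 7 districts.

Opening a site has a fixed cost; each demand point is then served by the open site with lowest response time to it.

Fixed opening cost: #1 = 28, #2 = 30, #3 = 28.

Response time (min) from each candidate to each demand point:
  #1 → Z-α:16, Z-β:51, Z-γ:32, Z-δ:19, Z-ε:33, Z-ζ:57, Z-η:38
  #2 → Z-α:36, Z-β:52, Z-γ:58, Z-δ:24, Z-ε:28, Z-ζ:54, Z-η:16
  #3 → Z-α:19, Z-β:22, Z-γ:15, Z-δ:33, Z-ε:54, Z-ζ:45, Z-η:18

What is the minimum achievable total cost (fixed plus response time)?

224

Open {#1, #3}: assign each demand point to its cheapest open site.
  Z-α→#1 16, Z-β→#3 22, Z-γ→#3 15, Z-δ→#1 19, Z-ε→#1 33, Z-ζ→#3 45, Z-η→#3 18
  response time 168, fixed 56 → total 224.
Compare {#2, #3}: response time 169 + fixed 58 = 227.
Compare {#3}: response time 206 + fixed 28 = 234.
Compare {#1, #2, #3}: response time 161 + fixed 86 = 247.
All other subsets cost ≥ 227. Minimum total cost: 224.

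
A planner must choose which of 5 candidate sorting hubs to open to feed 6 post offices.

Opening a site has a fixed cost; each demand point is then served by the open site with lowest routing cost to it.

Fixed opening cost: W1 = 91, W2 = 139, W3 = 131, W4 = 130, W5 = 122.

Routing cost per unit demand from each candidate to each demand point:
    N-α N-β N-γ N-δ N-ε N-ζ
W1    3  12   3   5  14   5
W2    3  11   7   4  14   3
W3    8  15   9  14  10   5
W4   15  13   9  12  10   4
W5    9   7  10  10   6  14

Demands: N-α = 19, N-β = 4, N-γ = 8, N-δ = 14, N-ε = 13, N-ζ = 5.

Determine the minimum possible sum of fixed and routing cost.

Open {W1, W5}: assign each demand point to its cheapest open site.
  N-α→W1 19×3=57, N-β→W5 4×7=28, N-γ→W1 8×3=24, N-δ→W1 14×5=70, N-ε→W5 13×6=78, N-ζ→W1 5×5=25
  routing cost 282, fixed 213 → total 495.
Compare {W1}: routing cost 406 + fixed 91 = 497.
Compare {W2}: routing cost 410 + fixed 139 = 549.
Compare {W2, W5}: routing cost 290 + fixed 261 = 551.
All other subsets cost ≥ 497. Minimum total cost: 495.

495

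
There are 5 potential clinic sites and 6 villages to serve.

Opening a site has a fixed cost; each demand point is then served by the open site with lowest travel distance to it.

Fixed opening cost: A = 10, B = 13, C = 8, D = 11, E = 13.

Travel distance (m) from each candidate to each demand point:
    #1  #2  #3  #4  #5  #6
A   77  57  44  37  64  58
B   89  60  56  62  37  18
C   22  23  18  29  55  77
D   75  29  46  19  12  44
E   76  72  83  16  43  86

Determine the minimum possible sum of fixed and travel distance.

144

Open {B, C, D}: assign each demand point to its cheapest open site.
  #1→C 22, #2→C 23, #3→C 18, #4→D 19, #5→D 12, #6→B 18
  travel distance 112, fixed 32 → total 144.
Compare {A, B, C, D}: travel distance 112 + fixed 42 = 154.
Compare {B, C, D, E}: travel distance 109 + fixed 45 = 154.
Compare {C, D}: travel distance 138 + fixed 19 = 157.
All other subsets cost ≥ 154. Minimum total cost: 144.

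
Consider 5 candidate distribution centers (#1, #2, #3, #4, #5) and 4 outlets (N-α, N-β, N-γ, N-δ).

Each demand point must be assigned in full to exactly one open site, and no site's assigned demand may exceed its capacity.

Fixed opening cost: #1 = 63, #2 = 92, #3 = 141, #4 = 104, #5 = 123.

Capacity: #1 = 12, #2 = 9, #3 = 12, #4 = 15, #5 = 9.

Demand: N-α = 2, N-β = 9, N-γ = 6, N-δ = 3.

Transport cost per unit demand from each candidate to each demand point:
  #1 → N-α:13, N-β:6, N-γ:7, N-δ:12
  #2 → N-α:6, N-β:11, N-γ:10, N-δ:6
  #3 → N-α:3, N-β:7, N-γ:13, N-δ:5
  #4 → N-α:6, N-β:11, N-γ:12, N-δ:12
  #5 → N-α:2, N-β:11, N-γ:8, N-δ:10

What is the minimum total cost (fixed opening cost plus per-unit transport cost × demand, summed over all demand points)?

Open {#1, #2}; cheapest assignment that respects the capacities:
  #1 (cap 12, load 11): N-α, N-β — cost 2×13 + 9×6 = 80
  #2 (cap 9, load 9): N-γ, N-δ — cost 6×10 + 3×6 = 78
  Shipping 158, fixed 155 → total 313.
  Any other capacity-feasible assignment to {#1, #2} ships for at least 158.
Compare {#1, #5}: its best feasible assignment gives total 328.
Compare {#1, #4}: its best feasible assignment gives total 341.
Every other set of open sites that can feasibly serve all demand totals ≥ 328 even under its best assignment. Minimum: 313.

313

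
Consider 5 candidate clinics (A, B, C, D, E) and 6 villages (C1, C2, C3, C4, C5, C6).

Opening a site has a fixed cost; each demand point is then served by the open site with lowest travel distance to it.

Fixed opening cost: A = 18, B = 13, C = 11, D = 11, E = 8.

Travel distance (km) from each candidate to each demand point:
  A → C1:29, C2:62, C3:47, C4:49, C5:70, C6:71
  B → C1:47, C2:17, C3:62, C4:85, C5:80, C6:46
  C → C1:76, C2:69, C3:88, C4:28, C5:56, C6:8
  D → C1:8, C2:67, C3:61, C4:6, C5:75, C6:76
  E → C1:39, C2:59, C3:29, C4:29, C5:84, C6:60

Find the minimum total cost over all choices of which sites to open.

Open {B, C, D, E}: assign each demand point to its cheapest open site.
  C1→D 8, C2→B 17, C3→E 29, C4→D 6, C5→C 56, C6→C 8
  travel distance 124, fixed 43 → total 167.
Compare {A, B, C, D, E}: travel distance 124 + fixed 61 = 185.
Compare {B, C, D}: travel distance 156 + fixed 35 = 191.
Compare {A, B, C, D}: travel distance 142 + fixed 53 = 195.
All other subsets cost ≥ 185. Minimum total cost: 167.

167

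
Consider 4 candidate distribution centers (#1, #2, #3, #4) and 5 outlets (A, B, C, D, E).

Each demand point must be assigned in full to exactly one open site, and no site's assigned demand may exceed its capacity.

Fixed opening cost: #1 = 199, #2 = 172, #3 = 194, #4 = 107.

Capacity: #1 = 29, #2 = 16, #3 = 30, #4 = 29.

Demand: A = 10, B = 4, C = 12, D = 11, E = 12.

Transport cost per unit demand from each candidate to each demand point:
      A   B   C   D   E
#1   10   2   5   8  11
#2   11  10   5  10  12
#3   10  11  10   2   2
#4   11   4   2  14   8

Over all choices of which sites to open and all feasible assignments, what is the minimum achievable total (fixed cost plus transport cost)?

Open {#3, #4}; cheapest assignment that respects the capacities:
  #3 (cap 30, load 23): D, E — cost 11×2 + 12×2 = 46
  #4 (cap 29, load 26): A, B, C — cost 10×11 + 4×4 + 12×2 = 150
  Shipping 196, fixed 301 → total 497.
  Any other capacity-feasible assignment to {#3, #4} ships for at least 196.
Compare {#1, #3}: its best feasible assignment gives total 607.
Compare {#1, #4}: its best feasible assignment gives total 622.
Every other set of open sites that can feasibly serve all demand totals ≥ 607 even under its best assignment. Minimum: 497.

497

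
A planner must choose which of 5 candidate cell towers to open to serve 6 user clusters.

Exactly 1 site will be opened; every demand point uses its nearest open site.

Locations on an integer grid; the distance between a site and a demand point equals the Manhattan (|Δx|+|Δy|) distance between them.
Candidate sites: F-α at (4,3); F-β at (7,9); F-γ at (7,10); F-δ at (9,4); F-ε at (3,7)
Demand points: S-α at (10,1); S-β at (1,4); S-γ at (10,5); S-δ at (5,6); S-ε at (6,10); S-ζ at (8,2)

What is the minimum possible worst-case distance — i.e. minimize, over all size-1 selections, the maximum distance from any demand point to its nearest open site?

9

Open {F-α}.
  Farthest demand point is S-ε at distance 9 (to F-α); all others are ≤ 9.
With {F-δ} the worst case is 9.
With {F-β} the worst case is 11.
No size-1 selection achieves below 9.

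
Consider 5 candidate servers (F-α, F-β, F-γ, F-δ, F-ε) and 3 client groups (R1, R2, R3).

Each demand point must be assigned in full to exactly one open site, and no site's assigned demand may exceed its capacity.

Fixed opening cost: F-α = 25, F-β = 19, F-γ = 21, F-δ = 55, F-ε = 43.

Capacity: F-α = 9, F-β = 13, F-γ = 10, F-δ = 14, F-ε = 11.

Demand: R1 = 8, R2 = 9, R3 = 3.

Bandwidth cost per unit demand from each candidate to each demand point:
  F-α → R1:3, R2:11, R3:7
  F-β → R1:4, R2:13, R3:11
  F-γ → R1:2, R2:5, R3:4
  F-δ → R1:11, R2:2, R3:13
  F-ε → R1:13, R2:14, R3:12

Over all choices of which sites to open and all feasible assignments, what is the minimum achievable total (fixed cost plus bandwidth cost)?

Open {F-γ, F-δ}; cheapest assignment that respects the capacities:
  F-γ (cap 10, load 8): R1 — cost 8×2 = 16
  F-δ (cap 14, load 12): R2, R3 — cost 9×2 + 3×13 = 57
  Shipping 73, fixed 76 → total 149.
  Any other capacity-feasible assignment to {F-γ, F-δ} ships for at least 73.
Compare {F-β, F-γ}: its best feasible assignment gives total 150.
Compare {F-α, F-γ, F-δ}: its best feasible assignment gives total 155.
Every other set of open sites that can feasibly serve all demand totals ≥ 150 even under its best assignment. Minimum: 149.

149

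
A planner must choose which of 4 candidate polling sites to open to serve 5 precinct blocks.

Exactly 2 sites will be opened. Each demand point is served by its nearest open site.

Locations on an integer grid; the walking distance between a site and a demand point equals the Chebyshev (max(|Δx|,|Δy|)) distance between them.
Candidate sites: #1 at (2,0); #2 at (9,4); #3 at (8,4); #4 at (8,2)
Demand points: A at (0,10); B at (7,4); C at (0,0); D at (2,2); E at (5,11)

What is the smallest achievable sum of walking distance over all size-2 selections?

Open {#1, #3}.
  A→#3 8, B→#3 1, C→#1 2, D→#1 2, E→#3 7  ⇒ total 20.
Compare {#1, #2}: total 22.
Compare {#1, #4}: total 23.
No size-2 selection does better; minimum is 20.

20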